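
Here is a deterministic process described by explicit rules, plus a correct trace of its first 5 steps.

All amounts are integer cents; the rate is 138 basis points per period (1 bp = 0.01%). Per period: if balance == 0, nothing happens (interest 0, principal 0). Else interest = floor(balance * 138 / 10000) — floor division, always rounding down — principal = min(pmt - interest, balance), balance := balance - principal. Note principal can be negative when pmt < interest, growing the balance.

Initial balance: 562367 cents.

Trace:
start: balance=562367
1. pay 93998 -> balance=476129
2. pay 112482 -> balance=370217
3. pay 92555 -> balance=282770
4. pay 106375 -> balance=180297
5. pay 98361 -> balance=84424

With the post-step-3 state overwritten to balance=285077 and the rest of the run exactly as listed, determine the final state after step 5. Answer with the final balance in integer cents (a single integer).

86795

state after step 3 := balance=285077
4. pay 106375 -> balance=182636
5. pay 98361 -> balance=86795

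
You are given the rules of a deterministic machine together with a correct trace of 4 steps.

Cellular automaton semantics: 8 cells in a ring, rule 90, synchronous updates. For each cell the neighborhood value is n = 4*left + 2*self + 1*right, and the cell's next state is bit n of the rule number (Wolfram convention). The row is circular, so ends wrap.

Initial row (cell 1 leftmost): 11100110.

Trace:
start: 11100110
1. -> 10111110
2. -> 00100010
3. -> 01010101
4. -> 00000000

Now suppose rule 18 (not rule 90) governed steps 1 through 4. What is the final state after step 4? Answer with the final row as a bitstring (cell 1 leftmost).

10000001

(re-executing steps 1..4 under rule 18; state before step 1: 11100110)
1. -> 00011000
2. -> 00100100
3. -> 01011010
4. -> 10000001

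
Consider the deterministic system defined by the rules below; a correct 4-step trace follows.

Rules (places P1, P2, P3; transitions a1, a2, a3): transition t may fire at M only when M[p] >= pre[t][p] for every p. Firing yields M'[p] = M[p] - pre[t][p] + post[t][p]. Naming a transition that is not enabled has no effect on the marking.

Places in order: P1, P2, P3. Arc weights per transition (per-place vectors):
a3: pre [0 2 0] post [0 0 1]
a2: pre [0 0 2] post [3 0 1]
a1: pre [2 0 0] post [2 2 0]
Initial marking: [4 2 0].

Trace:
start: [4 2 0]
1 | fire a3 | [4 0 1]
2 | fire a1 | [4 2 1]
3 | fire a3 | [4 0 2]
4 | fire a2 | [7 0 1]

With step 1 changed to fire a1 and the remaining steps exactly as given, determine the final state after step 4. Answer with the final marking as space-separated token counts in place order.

4 4 1

(re-executing from step 1 with the substitution; state before step 1: [4 2 0])
1 | fire a1 | [4 4 0]
2 | fire a1 | [4 6 0]
3 | fire a3 | [4 4 1]
4 | fire a2 | [4 4 1]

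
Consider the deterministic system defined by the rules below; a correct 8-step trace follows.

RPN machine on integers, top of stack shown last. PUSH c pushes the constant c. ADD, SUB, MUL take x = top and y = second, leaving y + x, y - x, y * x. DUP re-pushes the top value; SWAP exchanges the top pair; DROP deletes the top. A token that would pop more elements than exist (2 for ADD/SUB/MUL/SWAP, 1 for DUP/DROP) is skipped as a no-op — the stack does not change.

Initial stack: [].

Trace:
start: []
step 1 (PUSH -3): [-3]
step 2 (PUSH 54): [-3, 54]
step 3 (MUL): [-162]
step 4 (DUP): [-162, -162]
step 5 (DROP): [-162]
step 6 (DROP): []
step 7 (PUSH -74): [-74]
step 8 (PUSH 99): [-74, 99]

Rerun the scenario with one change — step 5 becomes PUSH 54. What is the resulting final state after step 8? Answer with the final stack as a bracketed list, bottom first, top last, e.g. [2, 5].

(re-executing from step 5 with the substitution; state before step 5: [-162, -162])
step 5 (PUSH 54): [-162, -162, 54]
step 6 (DROP): [-162, -162]
step 7 (PUSH -74): [-162, -162, -74]
step 8 (PUSH 99): [-162, -162, -74, 99]

[-162, -162, -74, 99]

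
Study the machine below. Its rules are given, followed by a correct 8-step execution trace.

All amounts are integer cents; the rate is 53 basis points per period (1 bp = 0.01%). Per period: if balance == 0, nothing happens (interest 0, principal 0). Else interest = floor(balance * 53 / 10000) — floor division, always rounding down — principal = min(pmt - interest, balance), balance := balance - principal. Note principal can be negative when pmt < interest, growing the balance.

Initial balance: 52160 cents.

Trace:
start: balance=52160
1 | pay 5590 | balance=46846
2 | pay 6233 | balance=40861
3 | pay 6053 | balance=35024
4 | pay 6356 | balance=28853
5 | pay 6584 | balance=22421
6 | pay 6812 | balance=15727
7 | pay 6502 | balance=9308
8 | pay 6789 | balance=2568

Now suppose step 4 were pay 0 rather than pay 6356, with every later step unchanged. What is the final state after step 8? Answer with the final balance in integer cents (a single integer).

9060

(re-executing from step 4 with the substitution; state before step 4: balance=35024)
4 | pay 0 | balance=35209
5 | pay 6584 | balance=28811
6 | pay 6812 | balance=22151
7 | pay 6502 | balance=15766
8 | pay 6789 | balance=9060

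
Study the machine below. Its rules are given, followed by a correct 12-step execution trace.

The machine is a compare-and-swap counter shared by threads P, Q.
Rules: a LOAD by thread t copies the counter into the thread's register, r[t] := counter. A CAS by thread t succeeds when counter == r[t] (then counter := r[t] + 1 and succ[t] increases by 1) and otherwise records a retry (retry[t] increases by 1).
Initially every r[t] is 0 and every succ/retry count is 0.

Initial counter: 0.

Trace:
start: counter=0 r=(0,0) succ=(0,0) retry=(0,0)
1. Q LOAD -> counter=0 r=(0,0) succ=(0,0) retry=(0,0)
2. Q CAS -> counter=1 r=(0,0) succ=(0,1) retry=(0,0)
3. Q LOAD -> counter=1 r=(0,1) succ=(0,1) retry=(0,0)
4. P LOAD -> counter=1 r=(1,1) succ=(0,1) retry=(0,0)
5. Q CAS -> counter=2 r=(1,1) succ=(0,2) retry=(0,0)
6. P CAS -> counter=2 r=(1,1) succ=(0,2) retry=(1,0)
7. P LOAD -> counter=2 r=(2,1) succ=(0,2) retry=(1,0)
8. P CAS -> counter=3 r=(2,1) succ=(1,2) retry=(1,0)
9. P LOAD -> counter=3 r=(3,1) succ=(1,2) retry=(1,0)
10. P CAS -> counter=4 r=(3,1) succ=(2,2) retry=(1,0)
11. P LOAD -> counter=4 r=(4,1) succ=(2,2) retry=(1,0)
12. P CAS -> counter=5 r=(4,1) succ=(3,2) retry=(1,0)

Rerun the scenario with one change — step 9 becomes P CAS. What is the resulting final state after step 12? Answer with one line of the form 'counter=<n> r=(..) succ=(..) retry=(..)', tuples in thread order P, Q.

(re-executing from step 9 with the substitution; state before step 9: counter=3 r=(2,1) succ=(1,2) retry=(1,0))
9. P CAS -> counter=3 r=(2,1) succ=(1,2) retry=(2,0)
10. P CAS -> counter=3 r=(2,1) succ=(1,2) retry=(3,0)
11. P LOAD -> counter=3 r=(3,1) succ=(1,2) retry=(3,0)
12. P CAS -> counter=4 r=(3,1) succ=(2,2) retry=(3,0)

counter=4 r=(3,1) succ=(2,2) retry=(3,0)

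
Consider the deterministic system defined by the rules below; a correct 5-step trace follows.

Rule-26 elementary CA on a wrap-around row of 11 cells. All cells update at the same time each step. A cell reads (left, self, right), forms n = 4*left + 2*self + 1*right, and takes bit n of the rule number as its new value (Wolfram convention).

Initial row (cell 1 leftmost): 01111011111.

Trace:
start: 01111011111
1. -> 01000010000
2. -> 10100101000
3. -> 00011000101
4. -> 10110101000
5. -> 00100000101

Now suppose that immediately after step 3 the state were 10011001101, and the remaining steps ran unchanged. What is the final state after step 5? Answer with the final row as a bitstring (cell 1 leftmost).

01000100110

state after step 3 := 10011001101
4. -> 01110111001
5. -> 01000100110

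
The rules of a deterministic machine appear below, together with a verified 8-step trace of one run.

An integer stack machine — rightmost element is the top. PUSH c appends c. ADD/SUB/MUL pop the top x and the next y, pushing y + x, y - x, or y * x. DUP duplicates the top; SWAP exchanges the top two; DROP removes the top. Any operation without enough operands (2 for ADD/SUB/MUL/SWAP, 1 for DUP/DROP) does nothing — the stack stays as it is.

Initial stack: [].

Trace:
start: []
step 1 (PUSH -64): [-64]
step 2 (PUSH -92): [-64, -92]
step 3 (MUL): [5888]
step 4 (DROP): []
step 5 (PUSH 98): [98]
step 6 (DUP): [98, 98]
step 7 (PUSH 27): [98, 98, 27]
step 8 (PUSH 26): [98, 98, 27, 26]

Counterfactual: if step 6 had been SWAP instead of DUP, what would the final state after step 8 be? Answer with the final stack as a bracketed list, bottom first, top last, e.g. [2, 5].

(re-executing from step 6 with the substitution; state before step 6: [98])
step 6 (SWAP): [98]
step 7 (PUSH 27): [98, 27]
step 8 (PUSH 26): [98, 27, 26]

[98, 27, 26]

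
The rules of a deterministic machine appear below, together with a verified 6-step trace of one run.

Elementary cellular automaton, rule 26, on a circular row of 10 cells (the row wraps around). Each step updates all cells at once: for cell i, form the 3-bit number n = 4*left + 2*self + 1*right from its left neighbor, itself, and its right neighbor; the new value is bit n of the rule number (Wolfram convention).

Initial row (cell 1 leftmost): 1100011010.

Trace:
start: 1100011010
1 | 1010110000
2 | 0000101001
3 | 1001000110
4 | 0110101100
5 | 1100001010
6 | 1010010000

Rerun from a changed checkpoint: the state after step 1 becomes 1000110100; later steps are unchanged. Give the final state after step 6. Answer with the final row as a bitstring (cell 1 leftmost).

state after step 1 := 1000110100
2 | 0101100011
3 | 0001010110
4 | 0010000101
5 | 1101001000
6 | 1000110101

1000110101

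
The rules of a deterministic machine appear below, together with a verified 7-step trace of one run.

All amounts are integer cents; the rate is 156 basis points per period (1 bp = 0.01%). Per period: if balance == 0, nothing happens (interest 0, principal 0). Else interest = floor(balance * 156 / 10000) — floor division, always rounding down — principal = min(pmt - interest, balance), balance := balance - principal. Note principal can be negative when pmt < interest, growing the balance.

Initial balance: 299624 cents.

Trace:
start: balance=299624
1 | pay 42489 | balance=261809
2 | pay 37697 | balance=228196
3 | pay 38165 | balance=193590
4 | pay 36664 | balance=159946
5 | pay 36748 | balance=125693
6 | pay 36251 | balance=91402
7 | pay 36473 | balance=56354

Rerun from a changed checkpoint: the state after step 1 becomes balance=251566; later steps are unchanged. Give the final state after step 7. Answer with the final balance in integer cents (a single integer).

45114

state after step 1 := balance=251566
2 | pay 37697 | balance=217793
3 | pay 38165 | balance=183025
4 | pay 36664 | balance=149216
5 | pay 36748 | balance=114795
6 | pay 36251 | balance=80334
7 | pay 36473 | balance=45114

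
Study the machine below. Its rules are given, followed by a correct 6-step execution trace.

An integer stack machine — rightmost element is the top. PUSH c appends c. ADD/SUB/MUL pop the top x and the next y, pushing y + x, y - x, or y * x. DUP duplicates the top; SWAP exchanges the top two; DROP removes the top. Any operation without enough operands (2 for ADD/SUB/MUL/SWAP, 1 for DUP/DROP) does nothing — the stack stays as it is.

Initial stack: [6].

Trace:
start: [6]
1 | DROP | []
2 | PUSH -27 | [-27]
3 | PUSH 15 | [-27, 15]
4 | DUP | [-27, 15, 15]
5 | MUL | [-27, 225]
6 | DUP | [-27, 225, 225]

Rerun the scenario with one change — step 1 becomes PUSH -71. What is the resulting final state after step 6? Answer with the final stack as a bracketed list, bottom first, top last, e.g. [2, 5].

(re-executing from step 1 with the substitution; state before step 1: [6])
1 | PUSH -71 | [6, -71]
2 | PUSH -27 | [6, -71, -27]
3 | PUSH 15 | [6, -71, -27, 15]
4 | DUP | [6, -71, -27, 15, 15]
5 | MUL | [6, -71, -27, 225]
6 | DUP | [6, -71, -27, 225, 225]

[6, -71, -27, 225, 225]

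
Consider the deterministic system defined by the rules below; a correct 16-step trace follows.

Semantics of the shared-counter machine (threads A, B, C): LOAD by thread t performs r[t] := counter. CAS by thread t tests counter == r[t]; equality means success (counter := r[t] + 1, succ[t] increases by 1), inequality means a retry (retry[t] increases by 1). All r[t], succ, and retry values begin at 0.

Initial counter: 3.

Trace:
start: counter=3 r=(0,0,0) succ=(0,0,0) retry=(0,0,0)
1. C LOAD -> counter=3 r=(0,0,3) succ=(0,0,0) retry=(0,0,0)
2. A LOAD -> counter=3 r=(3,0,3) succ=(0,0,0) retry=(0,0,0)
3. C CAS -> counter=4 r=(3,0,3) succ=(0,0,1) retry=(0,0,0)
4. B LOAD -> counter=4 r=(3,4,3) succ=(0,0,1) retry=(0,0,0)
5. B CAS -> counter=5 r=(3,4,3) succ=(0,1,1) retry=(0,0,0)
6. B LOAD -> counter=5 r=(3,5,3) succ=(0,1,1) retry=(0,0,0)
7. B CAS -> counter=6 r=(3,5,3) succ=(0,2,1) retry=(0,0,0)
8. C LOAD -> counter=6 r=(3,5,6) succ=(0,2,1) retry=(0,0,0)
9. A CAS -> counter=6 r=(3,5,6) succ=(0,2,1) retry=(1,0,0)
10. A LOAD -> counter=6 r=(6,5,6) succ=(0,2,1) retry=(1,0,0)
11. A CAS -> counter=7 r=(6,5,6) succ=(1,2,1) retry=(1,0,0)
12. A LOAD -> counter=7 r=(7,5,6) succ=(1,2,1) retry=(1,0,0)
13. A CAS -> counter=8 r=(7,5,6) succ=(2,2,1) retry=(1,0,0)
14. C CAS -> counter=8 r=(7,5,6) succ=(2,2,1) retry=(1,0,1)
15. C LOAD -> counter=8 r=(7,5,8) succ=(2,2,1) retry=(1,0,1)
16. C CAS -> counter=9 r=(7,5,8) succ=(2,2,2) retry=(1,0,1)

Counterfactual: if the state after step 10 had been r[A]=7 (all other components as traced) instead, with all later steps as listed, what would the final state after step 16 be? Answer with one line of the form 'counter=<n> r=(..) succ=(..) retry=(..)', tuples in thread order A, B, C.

counter=8 r=(6,5,7) succ=(1,2,2) retry=(2,0,1)

state after step 10 := counter=6 r=(7,5,6) succ=(0,2,1) retry=(1,0,0)
11. A CAS -> counter=6 r=(7,5,6) succ=(0,2,1) retry=(2,0,0)
12. A LOAD -> counter=6 r=(6,5,6) succ=(0,2,1) retry=(2,0,0)
13. A CAS -> counter=7 r=(6,5,6) succ=(1,2,1) retry=(2,0,0)
14. C CAS -> counter=7 r=(6,5,6) succ=(1,2,1) retry=(2,0,1)
15. C LOAD -> counter=7 r=(6,5,7) succ=(1,2,1) retry=(2,0,1)
16. C CAS -> counter=8 r=(6,5,7) succ=(1,2,2) retry=(2,0,1)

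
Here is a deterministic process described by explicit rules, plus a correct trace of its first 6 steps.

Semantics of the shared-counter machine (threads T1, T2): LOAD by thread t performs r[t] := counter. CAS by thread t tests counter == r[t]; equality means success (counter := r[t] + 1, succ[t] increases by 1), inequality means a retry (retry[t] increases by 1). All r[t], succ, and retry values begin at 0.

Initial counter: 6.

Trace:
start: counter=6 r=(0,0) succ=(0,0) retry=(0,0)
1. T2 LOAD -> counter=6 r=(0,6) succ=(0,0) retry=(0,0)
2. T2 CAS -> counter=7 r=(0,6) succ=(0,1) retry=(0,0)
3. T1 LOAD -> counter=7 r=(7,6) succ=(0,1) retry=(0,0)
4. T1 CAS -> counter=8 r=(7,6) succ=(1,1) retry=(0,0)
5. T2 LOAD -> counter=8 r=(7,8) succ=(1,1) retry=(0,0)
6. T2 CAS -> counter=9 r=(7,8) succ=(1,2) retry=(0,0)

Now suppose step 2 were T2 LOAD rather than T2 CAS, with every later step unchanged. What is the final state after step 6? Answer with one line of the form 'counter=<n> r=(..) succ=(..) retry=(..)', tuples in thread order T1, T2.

counter=8 r=(6,7) succ=(1,1) retry=(0,0)

(re-executing from step 2 with the substitution; state before step 2: counter=6 r=(0,6) succ=(0,0) retry=(0,0))
2. T2 LOAD -> counter=6 r=(0,6) succ=(0,0) retry=(0,0)
3. T1 LOAD -> counter=6 r=(6,6) succ=(0,0) retry=(0,0)
4. T1 CAS -> counter=7 r=(6,6) succ=(1,0) retry=(0,0)
5. T2 LOAD -> counter=7 r=(6,7) succ=(1,0) retry=(0,0)
6. T2 CAS -> counter=8 r=(6,7) succ=(1,1) retry=(0,0)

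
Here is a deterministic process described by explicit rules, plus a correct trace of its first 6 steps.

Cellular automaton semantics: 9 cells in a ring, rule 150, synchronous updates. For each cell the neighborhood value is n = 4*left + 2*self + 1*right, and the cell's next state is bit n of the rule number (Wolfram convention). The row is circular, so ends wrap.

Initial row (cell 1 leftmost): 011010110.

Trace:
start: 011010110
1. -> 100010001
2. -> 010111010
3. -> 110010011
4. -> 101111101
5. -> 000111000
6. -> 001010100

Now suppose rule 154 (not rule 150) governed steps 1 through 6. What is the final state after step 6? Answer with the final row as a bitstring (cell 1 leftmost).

010011010

(re-executing steps 1..6 under rule 154; state before step 1: 011010110)
1. -> 110000101
2. -> 101001001
3. -> 000110111
4. -> 101100110
5. -> 001011100
6. -> 010011010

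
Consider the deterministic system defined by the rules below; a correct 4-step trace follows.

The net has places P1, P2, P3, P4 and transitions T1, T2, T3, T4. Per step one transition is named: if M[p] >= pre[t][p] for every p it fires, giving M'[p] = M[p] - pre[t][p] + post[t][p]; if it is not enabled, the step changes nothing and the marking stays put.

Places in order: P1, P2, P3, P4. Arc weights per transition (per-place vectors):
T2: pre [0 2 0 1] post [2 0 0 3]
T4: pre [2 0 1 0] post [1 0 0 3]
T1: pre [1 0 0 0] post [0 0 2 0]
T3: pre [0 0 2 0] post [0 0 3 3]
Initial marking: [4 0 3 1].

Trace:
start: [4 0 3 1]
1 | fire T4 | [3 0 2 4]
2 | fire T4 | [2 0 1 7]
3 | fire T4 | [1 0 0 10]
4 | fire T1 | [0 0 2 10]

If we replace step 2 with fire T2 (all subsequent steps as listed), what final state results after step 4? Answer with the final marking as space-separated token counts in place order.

1 0 3 7

(re-executing from step 2 with the substitution; state before step 2: [3 0 2 4])
2 | fire T2 | [3 0 2 4]
3 | fire T4 | [2 0 1 7]
4 | fire T1 | [1 0 3 7]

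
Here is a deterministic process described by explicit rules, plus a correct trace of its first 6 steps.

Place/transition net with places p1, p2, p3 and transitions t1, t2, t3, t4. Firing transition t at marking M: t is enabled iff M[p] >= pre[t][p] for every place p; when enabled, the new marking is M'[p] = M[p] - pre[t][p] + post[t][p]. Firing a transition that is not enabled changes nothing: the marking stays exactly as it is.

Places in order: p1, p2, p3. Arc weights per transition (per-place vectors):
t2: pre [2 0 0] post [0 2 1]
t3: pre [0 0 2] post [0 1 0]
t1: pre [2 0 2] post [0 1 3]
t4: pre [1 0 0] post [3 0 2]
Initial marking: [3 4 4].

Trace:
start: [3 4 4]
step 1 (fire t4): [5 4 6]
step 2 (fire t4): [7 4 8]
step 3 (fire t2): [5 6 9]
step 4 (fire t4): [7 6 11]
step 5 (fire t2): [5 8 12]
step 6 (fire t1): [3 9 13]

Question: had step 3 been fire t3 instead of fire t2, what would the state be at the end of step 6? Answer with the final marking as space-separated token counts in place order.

(re-executing from step 3 with the substitution; state before step 3: [7 4 8])
step 3 (fire t3): [7 5 6]
step 4 (fire t4): [9 5 8]
step 5 (fire t2): [7 7 9]
step 6 (fire t1): [5 8 10]

5 8 10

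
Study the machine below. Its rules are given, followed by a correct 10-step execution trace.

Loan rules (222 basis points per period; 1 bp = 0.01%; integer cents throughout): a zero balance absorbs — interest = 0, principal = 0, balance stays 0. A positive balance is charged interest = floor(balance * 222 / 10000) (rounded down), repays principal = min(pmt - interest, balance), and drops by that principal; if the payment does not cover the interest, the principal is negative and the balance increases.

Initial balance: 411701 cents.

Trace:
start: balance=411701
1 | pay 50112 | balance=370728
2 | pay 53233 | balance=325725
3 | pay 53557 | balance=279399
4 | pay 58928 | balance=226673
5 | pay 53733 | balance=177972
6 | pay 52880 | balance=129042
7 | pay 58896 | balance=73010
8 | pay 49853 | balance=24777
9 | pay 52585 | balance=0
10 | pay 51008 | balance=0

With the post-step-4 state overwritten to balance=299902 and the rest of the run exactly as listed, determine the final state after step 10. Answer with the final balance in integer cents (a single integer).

4669

state after step 4 := balance=299902
5 | pay 53733 | balance=252826
6 | pay 52880 | balance=205558
7 | pay 58896 | balance=151225
8 | pay 49853 | balance=104729
9 | pay 52585 | balance=54468
10 | pay 51008 | balance=4669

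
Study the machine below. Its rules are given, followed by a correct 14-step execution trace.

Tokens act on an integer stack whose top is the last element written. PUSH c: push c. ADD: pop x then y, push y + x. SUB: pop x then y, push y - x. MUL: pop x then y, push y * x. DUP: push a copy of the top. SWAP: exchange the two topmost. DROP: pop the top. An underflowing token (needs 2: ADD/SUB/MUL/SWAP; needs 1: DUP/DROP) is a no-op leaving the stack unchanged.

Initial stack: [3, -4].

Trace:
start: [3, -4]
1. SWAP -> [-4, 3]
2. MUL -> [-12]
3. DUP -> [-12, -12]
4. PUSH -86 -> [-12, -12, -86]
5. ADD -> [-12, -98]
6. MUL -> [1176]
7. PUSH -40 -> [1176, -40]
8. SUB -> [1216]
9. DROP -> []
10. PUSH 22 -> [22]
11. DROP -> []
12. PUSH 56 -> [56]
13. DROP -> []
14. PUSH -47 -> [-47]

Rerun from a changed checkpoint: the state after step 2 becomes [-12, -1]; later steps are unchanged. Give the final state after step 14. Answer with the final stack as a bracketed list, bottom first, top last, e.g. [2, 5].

[-12, -47]

state after step 2 := [-12, -1]
3. DUP -> [-12, -1, -1]
4. PUSH -86 -> [-12, -1, -1, -86]
5. ADD -> [-12, -1, -87]
6. MUL -> [-12, 87]
7. PUSH -40 -> [-12, 87, -40]
8. SUB -> [-12, 127]
9. DROP -> [-12]
10. PUSH 22 -> [-12, 22]
11. DROP -> [-12]
12. PUSH 56 -> [-12, 56]
13. DROP -> [-12]
14. PUSH -47 -> [-12, -47]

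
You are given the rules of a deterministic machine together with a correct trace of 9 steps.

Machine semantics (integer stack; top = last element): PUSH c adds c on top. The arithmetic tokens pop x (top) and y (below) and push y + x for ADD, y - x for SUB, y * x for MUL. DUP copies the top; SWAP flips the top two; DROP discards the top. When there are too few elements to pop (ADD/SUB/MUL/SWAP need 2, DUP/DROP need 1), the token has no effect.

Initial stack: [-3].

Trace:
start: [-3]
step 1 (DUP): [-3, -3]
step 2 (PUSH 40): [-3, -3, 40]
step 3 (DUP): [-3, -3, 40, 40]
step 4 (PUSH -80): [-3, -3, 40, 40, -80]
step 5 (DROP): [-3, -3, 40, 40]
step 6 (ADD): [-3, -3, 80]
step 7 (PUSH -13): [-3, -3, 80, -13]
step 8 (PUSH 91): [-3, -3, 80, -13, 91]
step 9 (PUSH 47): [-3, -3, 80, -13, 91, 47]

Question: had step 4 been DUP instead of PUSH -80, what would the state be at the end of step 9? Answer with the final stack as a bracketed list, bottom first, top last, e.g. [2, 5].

(re-executing from step 4 with the substitution; state before step 4: [-3, -3, 40, 40])
step 4 (DUP): [-3, -3, 40, 40, 40]
step 5 (DROP): [-3, -3, 40, 40]
step 6 (ADD): [-3, -3, 80]
step 7 (PUSH -13): [-3, -3, 80, -13]
step 8 (PUSH 91): [-3, -3, 80, -13, 91]
step 9 (PUSH 47): [-3, -3, 80, -13, 91, 47]

[-3, -3, 80, -13, 91, 47]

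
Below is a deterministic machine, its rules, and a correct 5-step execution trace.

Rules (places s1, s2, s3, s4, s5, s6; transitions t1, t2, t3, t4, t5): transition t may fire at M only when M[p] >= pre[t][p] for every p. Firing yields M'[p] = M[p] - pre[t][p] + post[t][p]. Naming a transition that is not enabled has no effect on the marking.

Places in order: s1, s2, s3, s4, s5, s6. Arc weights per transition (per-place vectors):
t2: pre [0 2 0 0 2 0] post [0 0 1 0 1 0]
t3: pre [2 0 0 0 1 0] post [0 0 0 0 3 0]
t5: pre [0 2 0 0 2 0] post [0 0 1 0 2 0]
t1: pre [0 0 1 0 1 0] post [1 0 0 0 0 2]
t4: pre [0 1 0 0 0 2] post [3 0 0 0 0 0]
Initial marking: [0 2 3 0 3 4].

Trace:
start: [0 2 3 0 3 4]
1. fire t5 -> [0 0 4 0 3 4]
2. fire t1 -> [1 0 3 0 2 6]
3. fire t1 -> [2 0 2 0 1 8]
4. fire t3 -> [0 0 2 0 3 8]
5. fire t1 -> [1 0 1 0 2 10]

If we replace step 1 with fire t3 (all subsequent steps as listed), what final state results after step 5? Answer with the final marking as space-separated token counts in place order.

1 2 0 0 2 10

(re-executing from step 1 with the substitution; state before step 1: [0 2 3 0 3 4])
1. fire t3 -> [0 2 3 0 3 4]
2. fire t1 -> [1 2 2 0 2 6]
3. fire t1 -> [2 2 1 0 1 8]
4. fire t3 -> [0 2 1 0 3 8]
5. fire t1 -> [1 2 0 0 2 10]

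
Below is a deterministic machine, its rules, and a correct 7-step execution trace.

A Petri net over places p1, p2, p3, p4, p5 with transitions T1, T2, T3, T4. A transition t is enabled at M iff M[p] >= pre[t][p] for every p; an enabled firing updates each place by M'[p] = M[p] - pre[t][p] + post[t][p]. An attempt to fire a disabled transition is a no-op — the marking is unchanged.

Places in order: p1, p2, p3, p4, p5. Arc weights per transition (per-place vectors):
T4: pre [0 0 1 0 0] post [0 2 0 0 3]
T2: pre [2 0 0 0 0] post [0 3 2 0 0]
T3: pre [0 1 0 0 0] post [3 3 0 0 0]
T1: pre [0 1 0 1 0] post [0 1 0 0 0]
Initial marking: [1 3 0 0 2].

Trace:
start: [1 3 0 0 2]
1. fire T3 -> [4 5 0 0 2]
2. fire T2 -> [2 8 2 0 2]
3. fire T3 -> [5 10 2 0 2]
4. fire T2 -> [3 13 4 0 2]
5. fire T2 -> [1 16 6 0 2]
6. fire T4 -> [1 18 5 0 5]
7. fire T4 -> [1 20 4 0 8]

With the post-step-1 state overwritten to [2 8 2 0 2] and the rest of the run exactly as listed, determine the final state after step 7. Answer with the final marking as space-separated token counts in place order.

state after step 1 := [2 8 2 0 2]
2. fire T2 -> [0 11 4 0 2]
3. fire T3 -> [3 13 4 0 2]
4. fire T2 -> [1 16 6 0 2]
5. fire T2 -> [1 16 6 0 2]
6. fire T4 -> [1 18 5 0 5]
7. fire T4 -> [1 20 4 0 8]

1 20 4 0 8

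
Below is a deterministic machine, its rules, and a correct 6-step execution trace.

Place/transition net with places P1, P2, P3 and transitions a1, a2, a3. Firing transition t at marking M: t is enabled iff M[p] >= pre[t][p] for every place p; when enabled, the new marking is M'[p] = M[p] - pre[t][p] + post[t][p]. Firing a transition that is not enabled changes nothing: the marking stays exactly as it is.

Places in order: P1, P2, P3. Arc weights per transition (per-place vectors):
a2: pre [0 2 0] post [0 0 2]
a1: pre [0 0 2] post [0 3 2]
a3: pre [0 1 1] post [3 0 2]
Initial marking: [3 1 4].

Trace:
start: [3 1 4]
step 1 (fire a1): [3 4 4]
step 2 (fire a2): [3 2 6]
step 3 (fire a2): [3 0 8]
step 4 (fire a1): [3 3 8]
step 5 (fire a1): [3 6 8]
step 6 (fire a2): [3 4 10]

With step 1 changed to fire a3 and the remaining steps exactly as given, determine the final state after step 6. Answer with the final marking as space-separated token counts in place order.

(re-executing from step 1 with the substitution; state before step 1: [3 1 4])
step 1 (fire a3): [6 0 5]
step 2 (fire a2): [6 0 5]
step 3 (fire a2): [6 0 5]
step 4 (fire a1): [6 3 5]
step 5 (fire a1): [6 6 5]
step 6 (fire a2): [6 4 7]

6 4 7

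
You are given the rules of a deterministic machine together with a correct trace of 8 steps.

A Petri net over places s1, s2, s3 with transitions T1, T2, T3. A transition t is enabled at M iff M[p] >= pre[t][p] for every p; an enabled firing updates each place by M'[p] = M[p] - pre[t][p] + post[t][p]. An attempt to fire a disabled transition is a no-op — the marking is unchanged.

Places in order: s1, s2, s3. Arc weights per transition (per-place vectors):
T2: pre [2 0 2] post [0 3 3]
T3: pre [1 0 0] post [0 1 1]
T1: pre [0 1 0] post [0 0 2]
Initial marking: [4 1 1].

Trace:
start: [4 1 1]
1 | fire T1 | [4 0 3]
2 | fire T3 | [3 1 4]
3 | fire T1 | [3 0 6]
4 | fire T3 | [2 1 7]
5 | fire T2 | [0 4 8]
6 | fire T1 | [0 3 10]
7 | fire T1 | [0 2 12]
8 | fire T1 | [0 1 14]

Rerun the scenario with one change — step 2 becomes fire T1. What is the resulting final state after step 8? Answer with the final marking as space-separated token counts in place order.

(re-executing from step 2 with the substitution; state before step 2: [4 0 3])
2 | fire T1 | [4 0 3]
3 | fire T1 | [4 0 3]
4 | fire T3 | [3 1 4]
5 | fire T2 | [1 4 5]
6 | fire T1 | [1 3 7]
7 | fire T1 | [1 2 9]
8 | fire T1 | [1 1 11]

1 1 11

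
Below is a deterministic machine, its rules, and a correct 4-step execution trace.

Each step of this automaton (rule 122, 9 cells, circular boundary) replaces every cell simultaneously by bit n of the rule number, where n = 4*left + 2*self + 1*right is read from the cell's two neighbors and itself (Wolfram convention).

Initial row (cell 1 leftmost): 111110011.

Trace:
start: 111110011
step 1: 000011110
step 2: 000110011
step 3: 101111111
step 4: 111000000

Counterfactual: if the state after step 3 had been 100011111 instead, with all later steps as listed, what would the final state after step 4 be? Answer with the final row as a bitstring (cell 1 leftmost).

110110000

state after step 3 := 100011111
step 4: 110110000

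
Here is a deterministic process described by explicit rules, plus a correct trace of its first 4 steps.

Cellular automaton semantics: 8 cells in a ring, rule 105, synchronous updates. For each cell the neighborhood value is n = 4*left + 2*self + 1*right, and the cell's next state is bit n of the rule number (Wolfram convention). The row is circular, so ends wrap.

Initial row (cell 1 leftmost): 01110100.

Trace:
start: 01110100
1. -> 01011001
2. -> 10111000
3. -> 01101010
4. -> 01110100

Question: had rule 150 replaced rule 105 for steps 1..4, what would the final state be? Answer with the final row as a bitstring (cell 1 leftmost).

01110100

(re-executing steps 1..4 under rule 150; state before step 1: 01110100)
1. -> 10100110
2. -> 10111000
3. -> 10010101
4. -> 01110100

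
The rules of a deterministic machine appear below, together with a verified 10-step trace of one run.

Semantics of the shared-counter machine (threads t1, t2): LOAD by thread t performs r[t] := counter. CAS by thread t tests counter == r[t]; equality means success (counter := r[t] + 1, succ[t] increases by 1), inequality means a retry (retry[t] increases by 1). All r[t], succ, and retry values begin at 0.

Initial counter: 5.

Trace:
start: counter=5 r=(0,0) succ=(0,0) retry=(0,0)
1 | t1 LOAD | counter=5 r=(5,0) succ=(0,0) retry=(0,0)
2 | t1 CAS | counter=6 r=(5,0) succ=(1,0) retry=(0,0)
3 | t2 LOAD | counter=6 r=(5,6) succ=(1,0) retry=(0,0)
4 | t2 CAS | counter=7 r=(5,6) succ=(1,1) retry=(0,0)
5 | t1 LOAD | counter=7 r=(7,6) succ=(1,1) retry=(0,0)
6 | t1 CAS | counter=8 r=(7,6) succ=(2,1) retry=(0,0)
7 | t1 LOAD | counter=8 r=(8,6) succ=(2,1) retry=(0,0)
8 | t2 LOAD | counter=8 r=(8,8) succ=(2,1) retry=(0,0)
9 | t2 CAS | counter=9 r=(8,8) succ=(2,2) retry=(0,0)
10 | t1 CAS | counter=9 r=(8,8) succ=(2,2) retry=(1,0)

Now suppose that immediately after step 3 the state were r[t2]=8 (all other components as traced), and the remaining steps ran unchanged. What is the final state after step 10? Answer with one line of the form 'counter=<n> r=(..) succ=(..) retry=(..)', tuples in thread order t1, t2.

counter=8 r=(7,7) succ=(2,1) retry=(1,1)

state after step 3 := counter=6 r=(5,8) succ=(1,0) retry=(0,0)
4 | t2 CAS | counter=6 r=(5,8) succ=(1,0) retry=(0,1)
5 | t1 LOAD | counter=6 r=(6,8) succ=(1,0) retry=(0,1)
6 | t1 CAS | counter=7 r=(6,8) succ=(2,0) retry=(0,1)
7 | t1 LOAD | counter=7 r=(7,8) succ=(2,0) retry=(0,1)
8 | t2 LOAD | counter=7 r=(7,7) succ=(2,0) retry=(0,1)
9 | t2 CAS | counter=8 r=(7,7) succ=(2,1) retry=(0,1)
10 | t1 CAS | counter=8 r=(7,7) succ=(2,1) retry=(1,1)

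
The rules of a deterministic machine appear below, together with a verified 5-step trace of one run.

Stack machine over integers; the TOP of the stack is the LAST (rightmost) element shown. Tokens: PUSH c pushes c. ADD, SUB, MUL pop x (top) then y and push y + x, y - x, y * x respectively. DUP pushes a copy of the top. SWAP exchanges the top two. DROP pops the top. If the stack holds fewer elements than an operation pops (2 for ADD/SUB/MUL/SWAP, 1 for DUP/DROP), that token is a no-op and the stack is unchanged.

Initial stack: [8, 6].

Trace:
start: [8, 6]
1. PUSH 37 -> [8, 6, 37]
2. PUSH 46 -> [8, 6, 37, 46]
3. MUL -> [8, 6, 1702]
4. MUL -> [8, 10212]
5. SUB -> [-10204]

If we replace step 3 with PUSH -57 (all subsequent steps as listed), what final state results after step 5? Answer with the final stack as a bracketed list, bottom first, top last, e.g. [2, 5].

(re-executing from step 3 with the substitution; state before step 3: [8, 6, 37, 46])
3. PUSH -57 -> [8, 6, 37, 46, -57]
4. MUL -> [8, 6, 37, -2622]
5. SUB -> [8, 6, 2659]

[8, 6, 2659]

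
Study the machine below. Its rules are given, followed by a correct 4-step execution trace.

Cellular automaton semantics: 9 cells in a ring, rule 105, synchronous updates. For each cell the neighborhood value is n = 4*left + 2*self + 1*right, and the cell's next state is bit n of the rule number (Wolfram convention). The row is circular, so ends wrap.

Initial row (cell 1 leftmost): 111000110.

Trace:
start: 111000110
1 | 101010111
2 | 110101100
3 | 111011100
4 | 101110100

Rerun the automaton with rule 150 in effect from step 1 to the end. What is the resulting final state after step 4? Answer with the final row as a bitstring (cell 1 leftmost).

101110100

(re-executing steps 1..4 under rule 150; state before step 1: 111000110)
1 | 010101000
2 | 110101100
3 | 000100011
4 | 101110100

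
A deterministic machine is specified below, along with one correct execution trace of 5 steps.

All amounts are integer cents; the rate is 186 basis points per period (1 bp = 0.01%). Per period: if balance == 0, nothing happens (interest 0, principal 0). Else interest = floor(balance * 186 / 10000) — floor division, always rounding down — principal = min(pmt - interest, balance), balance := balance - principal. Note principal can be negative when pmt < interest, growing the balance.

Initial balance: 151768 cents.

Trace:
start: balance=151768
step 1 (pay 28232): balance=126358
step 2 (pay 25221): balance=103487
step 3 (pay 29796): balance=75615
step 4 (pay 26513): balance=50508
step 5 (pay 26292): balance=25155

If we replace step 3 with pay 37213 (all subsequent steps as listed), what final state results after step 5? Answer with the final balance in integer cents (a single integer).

17459

(re-executing from step 3 with the substitution; state before step 3: balance=103487)
step 3 (pay 37213): balance=68198
step 4 (pay 26513): balance=42953
step 5 (pay 26292): balance=17459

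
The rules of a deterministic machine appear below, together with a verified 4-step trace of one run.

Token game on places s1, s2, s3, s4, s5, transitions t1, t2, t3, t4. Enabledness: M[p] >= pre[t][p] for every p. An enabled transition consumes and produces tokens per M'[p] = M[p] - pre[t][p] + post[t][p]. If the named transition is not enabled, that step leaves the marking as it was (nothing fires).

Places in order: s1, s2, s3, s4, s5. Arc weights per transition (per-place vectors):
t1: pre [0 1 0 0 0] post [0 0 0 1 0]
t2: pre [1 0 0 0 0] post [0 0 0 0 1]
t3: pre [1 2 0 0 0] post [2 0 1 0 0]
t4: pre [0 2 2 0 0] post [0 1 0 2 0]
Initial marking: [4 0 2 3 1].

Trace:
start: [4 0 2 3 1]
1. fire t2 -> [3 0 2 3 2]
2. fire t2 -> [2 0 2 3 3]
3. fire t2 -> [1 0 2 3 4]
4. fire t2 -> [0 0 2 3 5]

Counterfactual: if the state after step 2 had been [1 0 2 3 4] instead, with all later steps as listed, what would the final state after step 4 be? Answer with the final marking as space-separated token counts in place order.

state after step 2 := [1 0 2 3 4]
3. fire t2 -> [0 0 2 3 5]
4. fire t2 -> [0 0 2 3 5]

0 0 2 3 5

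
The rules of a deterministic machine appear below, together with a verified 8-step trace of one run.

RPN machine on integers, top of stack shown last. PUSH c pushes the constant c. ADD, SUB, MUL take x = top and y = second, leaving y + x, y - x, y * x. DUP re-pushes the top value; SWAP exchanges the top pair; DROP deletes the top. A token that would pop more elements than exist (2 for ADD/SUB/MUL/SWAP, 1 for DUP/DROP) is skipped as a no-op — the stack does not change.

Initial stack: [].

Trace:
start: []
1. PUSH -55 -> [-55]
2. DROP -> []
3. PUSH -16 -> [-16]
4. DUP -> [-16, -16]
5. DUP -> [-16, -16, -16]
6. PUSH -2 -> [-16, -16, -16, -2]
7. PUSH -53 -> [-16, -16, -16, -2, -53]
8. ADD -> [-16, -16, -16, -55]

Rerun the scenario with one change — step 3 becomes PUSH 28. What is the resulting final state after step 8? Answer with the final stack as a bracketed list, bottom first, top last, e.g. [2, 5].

(re-executing from step 3 with the substitution; state before step 3: [])
3. PUSH 28 -> [28]
4. DUP -> [28, 28]
5. DUP -> [28, 28, 28]
6. PUSH -2 -> [28, 28, 28, -2]
7. PUSH -53 -> [28, 28, 28, -2, -53]
8. ADD -> [28, 28, 28, -55]

[28, 28, 28, -55]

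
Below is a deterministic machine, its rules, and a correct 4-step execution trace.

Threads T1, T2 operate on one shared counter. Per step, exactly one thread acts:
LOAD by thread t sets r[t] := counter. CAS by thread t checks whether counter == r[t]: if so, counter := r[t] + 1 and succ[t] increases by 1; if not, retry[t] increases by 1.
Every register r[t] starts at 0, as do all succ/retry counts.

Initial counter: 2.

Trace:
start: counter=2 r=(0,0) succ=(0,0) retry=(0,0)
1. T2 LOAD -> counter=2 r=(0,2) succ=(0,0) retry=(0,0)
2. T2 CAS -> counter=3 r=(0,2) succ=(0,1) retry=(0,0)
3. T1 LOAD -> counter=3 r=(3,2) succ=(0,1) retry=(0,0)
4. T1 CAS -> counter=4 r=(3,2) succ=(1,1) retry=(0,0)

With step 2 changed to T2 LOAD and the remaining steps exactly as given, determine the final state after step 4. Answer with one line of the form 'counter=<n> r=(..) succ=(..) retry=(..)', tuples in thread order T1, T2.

(re-executing from step 2 with the substitution; state before step 2: counter=2 r=(0,2) succ=(0,0) retry=(0,0))
2. T2 LOAD -> counter=2 r=(0,2) succ=(0,0) retry=(0,0)
3. T1 LOAD -> counter=2 r=(2,2) succ=(0,0) retry=(0,0)
4. T1 CAS -> counter=3 r=(2,2) succ=(1,0) retry=(0,0)

counter=3 r=(2,2) succ=(1,0) retry=(0,0)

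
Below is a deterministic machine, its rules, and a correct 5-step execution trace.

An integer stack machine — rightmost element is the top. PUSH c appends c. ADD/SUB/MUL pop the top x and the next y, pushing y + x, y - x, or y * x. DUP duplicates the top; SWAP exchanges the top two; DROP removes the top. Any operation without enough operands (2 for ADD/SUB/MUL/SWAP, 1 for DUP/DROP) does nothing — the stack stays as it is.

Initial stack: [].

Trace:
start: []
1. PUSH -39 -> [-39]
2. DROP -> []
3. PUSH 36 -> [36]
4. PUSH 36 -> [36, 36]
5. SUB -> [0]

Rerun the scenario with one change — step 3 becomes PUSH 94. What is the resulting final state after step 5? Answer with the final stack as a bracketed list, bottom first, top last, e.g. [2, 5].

[58]

(re-executing from step 3 with the substitution; state before step 3: [])
3. PUSH 94 -> [94]
4. PUSH 36 -> [94, 36]
5. SUB -> [58]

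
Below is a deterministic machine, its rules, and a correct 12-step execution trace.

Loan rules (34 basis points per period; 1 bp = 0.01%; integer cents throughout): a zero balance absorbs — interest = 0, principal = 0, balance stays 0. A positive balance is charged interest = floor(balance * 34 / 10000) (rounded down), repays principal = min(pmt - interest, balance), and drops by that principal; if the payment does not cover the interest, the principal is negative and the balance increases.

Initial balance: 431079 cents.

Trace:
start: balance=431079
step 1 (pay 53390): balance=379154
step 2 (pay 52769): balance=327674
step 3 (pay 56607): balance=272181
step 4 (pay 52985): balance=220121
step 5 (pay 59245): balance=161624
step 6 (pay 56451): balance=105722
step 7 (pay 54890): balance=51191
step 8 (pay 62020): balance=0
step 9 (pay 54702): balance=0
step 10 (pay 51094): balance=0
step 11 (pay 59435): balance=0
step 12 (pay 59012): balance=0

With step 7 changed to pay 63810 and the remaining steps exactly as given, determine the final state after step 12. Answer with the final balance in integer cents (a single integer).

(re-executing from step 7 with the substitution; state before step 7: balance=105722)
step 7 (pay 63810): balance=42271
step 8 (pay 62020): balance=0
step 9 (pay 54702): balance=0
step 10 (pay 51094): balance=0
step 11 (pay 59435): balance=0
step 12 (pay 59012): balance=0

0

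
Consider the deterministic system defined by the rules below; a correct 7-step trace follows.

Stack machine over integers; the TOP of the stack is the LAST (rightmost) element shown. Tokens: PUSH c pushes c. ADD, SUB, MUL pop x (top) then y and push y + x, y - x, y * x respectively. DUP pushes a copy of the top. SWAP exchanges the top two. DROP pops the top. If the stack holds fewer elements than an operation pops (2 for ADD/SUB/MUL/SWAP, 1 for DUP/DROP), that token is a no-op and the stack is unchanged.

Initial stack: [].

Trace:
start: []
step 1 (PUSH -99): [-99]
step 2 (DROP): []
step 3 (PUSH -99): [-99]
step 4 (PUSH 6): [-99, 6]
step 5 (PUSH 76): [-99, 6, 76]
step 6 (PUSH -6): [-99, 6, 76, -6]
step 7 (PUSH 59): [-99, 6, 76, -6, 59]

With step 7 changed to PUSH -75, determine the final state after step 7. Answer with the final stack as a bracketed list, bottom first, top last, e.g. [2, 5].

[-99, 6, 76, -6, -75]

(re-executing from step 7 with the substitution; state before step 7: [-99, 6, 76, -6])
step 7 (PUSH -75): [-99, 6, 76, -6, -75]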